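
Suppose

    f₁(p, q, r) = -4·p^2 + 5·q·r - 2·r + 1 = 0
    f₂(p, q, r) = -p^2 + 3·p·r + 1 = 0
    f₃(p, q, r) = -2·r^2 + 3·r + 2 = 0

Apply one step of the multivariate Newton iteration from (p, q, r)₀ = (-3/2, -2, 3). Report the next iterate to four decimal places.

(-0.5625, -0.4389, 2.2222)

At (-3/2, -2, 3): F = (-44.0000, -14.7500, -7.0000).
Jacobian J = [[-8·p, 5·r, 5·q - 2], [-2·p + 3·r, 0, 3·p], [0, 0, -4·r + 3]].
At the point, J = [[12.0000, 15.0000, -12.0000], [12.0000, 0.0000, -4.5000], [0.0000, 0.0000, -9.0000]] (det J = 1620.0000).
Solving J·Δ = −F gives Δ = (0.9375, 1.5611, -0.7778).
Then the next iterate is (p, q, r)₁ = (-0.5625, -0.4389, 2.2222).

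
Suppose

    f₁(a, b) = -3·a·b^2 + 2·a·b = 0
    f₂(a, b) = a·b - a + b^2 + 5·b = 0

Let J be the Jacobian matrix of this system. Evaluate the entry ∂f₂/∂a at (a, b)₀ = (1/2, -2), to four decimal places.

-3.0000

∂f₂/∂a = b - 1.
At (1/2, -2) this is -3.0000.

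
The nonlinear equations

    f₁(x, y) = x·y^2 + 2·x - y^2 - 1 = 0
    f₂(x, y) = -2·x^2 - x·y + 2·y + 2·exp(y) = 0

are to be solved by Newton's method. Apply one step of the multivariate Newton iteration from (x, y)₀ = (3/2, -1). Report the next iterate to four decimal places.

(0.5912, -1.2264)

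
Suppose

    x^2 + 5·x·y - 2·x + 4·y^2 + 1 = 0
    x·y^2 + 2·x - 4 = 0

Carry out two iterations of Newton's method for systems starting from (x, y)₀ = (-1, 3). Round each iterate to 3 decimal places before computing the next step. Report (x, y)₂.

(0.560, 0.151)

At (-1, 3): F = (25.000, -15.000).
Jacobian J = [[2·x + 5·y - 2, 5·x + 8·y], [y^2 + 2, 2·x·y]].
At the point, J = [[11.000, 19.000], [11.000, -6.000]] (det J = -275.000).
Solving J·Δ = −F gives Δ = (0.491, -1.600).
Then the next iterate is (x, y)₁ = (-0.509, 1.400).
Round to (-0.509, 1.400) and repeat: F = (6.55408, -6.01564), J = [[3.982, 8.655], [3.960, -1.42520]].
Δ = (1.069, -1.249), so (x, y)₂ = (0.560, 0.151).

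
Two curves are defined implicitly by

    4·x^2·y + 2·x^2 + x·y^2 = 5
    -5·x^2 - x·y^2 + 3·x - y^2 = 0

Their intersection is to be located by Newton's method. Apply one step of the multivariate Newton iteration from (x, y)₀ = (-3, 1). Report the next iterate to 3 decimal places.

(-1.415, 1.316)

At (-3, 1): F = (46.000, -52.000).
Jacobian J = [[8·x·y + 4·x + y^2, 4·x^2 + 2·x·y], [-10·x - y^2 + 3, -2·x·y - 2·y]].
At the point, J = [[-35.000, 30.000], [32.000, 4.000]] (det J = -1100.000).
Solving J·Δ = −F gives Δ = (1.585, 0.316).
Then the next iterate is (x, y)₁ = (-1.415, 1.316).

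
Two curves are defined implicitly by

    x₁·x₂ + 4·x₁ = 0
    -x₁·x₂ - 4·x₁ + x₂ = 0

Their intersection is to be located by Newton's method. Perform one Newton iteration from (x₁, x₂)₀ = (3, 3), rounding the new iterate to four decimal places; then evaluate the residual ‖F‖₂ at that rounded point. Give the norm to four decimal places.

7.2730

At (3, 3): F = (21.0000, -18.0000).
Jacobian J = [[x₂ + 4, x₁], [-x₂ - 4, -x₁ + 1]].
At the point, J = [[7.0000, 3.0000], [-7.0000, -2.0000]] (det J = 7.0000).
Solving J·Δ = −F gives Δ = (-1.7143, -3.0000).
Then the next iterate is (x₁, x₂)₁ = (1.2857, 0.0000).
Re-evaluating at (1.2857, 0.0000): F = (5.1428, -5.1428), so ‖F‖₂ = 7.2730.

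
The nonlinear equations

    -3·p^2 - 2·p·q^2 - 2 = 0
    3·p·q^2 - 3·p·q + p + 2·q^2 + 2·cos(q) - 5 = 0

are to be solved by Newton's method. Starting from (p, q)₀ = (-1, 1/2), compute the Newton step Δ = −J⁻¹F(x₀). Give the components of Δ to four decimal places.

(-0.2496, 2.9364)

At (-1, 1/2): F = (-4.5000, -2.994835).
Jacobian J = [[-6·p - 2·q^2, -4·p·q], [3·q^2 - 3·q + 1, 6·p·q - 3·p + 4·q - 2·sin(q)]].
At the point, J = [[5.5000, 2.0000], [0.2500, 1.041149]] (det J = 5.226319).
Solving J·Δ = −F gives Δ = (-0.2496, 2.9364).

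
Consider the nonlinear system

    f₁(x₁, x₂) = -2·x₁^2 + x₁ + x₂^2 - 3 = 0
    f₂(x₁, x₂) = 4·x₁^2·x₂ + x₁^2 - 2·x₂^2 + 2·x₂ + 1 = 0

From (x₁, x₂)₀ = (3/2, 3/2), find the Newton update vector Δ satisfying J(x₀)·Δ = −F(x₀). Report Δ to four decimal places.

(-0.7330, 0.0284)

At (3/2, 3/2): F = (-3.7500, 15.2500).
Jacobian J = [[-4·x₁ + 1, 2·x₂], [8·x₁·x₂ + 2·x₁, 4·x₁^2 - 4·x₂ + 2]].
At the point, J = [[-5.0000, 3.0000], [21.0000, 5.0000]] (det J = -88.0000).
Solving J·Δ = −F gives Δ = (-0.7330, 0.0284).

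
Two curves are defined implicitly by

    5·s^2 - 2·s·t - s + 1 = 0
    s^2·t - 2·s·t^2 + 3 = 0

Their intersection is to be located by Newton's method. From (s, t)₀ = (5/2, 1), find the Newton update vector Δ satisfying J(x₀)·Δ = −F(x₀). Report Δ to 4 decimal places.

(-1.0602, 0.2852)

At (5/2, 1): F = (24.7500, 4.2500).
Jacobian J = [[10·s - 2·t - 1, -2·s], [2·s·t - 2·t^2, s^2 - 4·s·t]].
At the point, J = [[22.0000, -5.0000], [3.0000, -3.7500]] (det J = -67.5000).
Solving J·Δ = −F gives Δ = (-1.0602, 0.2852).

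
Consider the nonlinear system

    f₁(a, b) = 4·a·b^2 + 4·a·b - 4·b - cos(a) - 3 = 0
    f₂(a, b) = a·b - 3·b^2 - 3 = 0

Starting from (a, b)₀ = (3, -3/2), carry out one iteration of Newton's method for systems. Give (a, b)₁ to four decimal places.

At (3, -3/2): F = (12.989992, -14.2500).
Jacobian J = [[4·b^2 + 4·b + sin(a), 8·a·b + 4·a - 4], [b, a - 6·b]].
At the point, J = [[3.141120, -28.0000], [-1.5000, 12.0000]] (det J = -4.306560).
Solving J·Δ = −F gives Δ = (-56.4534, -5.8692).
Then the next iterate is (a, b)₁ = (-53.4534, -7.3692).

(-53.4534, -7.3692)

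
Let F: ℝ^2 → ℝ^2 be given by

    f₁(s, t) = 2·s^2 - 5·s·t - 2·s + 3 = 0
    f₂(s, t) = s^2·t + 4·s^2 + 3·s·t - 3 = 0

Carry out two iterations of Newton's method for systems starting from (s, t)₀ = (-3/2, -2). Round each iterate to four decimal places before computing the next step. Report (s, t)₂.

At (-3/2, -2): F = (-4.5000, 10.5000).
Jacobian J = [[4·s - 5·t - 2, -5·s], [2·s·t + 8·s + 3·t, s^2 + 3·s]].
At the point, J = [[2.0000, 7.5000], [-12.0000, -2.2500]] (det J = 85.5000).
Solving J·Δ = −F gives Δ = (0.8026, 0.3860).
Then the next iterate is (s, t)₁ = (-0.6974, -1.6140).
Round to (-0.6974, -1.6140) and repeat: F = (-0.260484, 1.537282), J = [[3.2804, 3.4870], [-8.169993, -1.605833]].
Δ = (0.2128, -0.1255), so (s, t)₂ = (-0.4846, -1.7395).

(-0.4846, -1.7395)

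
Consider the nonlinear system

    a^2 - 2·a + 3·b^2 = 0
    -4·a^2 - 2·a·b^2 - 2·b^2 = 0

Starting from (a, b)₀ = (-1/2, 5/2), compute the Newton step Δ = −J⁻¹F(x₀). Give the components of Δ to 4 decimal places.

At (-1/2, 5/2): F = (20.0000, -7.2500).
Jacobian J = [[2·a - 2, 6·b], [-8·a - 2·b^2, -4·a·b - 4·b]].
At the point, J = [[-3.0000, 15.0000], [-8.5000, -5.0000]] (det J = 142.5000).
Solving J·Δ = −F gives Δ = (-0.0614, -1.3456).

(-0.0614, -1.3456)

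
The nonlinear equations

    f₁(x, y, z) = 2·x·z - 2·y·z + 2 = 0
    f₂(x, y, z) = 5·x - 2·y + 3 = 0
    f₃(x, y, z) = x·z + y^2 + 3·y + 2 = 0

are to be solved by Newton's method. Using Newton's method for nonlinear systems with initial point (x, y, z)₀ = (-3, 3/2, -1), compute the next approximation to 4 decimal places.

At (-3, 3/2, -1): F = (11.0000, -15.0000, 11.7500).
Jacobian J = [[2·z, -2·z, 2·x - 2·y], [5, -2, 0], [z, 2·y + 3, x]].
At the point, J = [[-2.0000, 2.0000, -9.0000], [5.0000, -2.0000, 0.0000], [-1.0000, 6.0000, -3.0000]] (det J = -234.0000).
Solving J·Δ = −F gives Δ = (2.4551, -1.3622, 0.3739).
Then the next iterate is (x, y, z)₁ = (-0.5449, 0.1378, -0.6261).

(-0.5449, 0.1378, -0.6261)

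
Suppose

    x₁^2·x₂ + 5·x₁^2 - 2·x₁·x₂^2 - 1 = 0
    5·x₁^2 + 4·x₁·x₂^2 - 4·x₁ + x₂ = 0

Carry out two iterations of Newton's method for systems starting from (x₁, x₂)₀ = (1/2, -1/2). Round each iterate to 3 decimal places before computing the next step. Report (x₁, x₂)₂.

(0.624, -0.757)

At (1/2, -1/2): F = (-0.125, -0.750).
Jacobian J = [[2·x₁·x₂ + 10·x₁ - 2·x₂^2, x₁^2 - 4·x₁·x₂], [10·x₁ + 4·x₂^2 - 4, 8·x₁·x₂ + 1]].
At the point, J = [[4.000, 1.250], [2.000, -1.000]] (det J = -6.500).
Solving J·Δ = −F gives Δ = (0.163, -0.423).
Then the next iterate is (x₁, x₂)₁ = (0.663, -0.923).
Round to (0.663, -0.923) and repeat: F = (-0.33754, 0.88216), J = [[3.70224, 2.88737], [6.03772, -3.89559]].
Δ = (-0.039, 0.166), so (x₁, x₂)₂ = (0.624, -0.757).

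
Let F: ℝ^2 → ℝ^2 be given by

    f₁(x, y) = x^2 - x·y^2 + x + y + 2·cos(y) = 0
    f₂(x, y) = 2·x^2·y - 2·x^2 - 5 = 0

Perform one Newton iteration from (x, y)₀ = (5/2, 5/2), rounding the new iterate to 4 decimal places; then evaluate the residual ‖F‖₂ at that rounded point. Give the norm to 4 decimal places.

3.2768

At (5/2, 5/2): F = (-5.977287, 13.7500).
Jacobian J = [[2·x - y^2 + 1, -2·x·y - 2·sin(y) + 1], [4·x·y - 4·x, 2·x^2]].
At the point, J = [[-0.2500, -12.696944], [15.0000, 12.5000]] (det J = 187.329164).
Solving J·Δ = −F gives Δ = (-0.5331, -0.4603).
Then the next iterate is (x, y)₁ = (1.9669, 2.0397).
Re-evaluating at (1.9669, 2.0397): F = (-1.211565, 3.044566), so ‖F‖₂ = 3.2768.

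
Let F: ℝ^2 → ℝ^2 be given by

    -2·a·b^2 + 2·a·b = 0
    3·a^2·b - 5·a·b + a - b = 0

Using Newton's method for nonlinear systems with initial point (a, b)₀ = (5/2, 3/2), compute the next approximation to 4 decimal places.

(1.9474, 1.2079)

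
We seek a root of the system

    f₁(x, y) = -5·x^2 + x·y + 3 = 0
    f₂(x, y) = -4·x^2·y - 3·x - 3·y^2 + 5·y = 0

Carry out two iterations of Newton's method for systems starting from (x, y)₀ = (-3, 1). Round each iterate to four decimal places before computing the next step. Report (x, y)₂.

At (-3, 1): F = (-45.0000, -25.0000).
Jacobian J = [[-10·x + y, x], [-8·x·y - 3, -4·x^2 - 6·y + 5]].
At the point, J = [[31.0000, -3.0000], [21.0000, -37.0000]] (det J = -1084.0000).
Solving J·Δ = −F gives Δ = (1.4668, 0.1568).
Then the next iterate is (x, y)₁ = (-1.5332, 1.1568).
Round to (-1.5332, 1.1568) and repeat: F = (-10.527117, -4.508128), J = [[16.4888, -1.5332], [11.188846, -11.343609]].
Δ = (0.6622, 0.2558), so (x, y)₂ = (-0.8710, 1.4126).

(-0.8710, 1.4126)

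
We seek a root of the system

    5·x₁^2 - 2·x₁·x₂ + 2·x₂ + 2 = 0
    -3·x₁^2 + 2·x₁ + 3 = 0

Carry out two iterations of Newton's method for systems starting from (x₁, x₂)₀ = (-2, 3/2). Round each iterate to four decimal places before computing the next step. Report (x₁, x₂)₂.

At (-2, 3/2): F = (31.0000, -13.0000).
Jacobian J = [[10·x₁ - 2·x₂, -2·x₁ + 2], [-6·x₁ + 2, 0]].
At the point, J = [[-23.0000, 6.0000], [14.0000, 0.0000]] (det J = -84.0000).
Solving J·Δ = −F gives Δ = (0.9286, -1.6071).
Then the next iterate is (x₁, x₂)₁ = (-1.0714, -0.1071).
Round to (-1.0714, -0.1071) and repeat: F = (7.295796, -2.586494), J = [[-10.4998, 4.1428], [8.4284, 0.0000]].
Δ = (0.3069, -0.9833), so (x₁, x₂)₂ = (-0.7645, -1.0904).

(-0.7645, -1.0904)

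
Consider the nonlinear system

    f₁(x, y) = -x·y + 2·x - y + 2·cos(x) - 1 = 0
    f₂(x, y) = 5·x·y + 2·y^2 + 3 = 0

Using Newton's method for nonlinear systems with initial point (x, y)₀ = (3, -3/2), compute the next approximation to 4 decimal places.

At (3, -3/2): F = (9.020015, -15.0000).
Jacobian J = [[-y - 2·sin(x) + 2, -x - 1], [5·y, 5·x + 4·y]].
At the point, J = [[3.217760, -4.0000], [-7.5000, 9.0000]] (det J = -1.040160).
Solving J·Δ = −F gives Δ = (20.3624, 18.6353).
Then the next iterate is (x, y)₁ = (23.3624, 17.1353).

(23.3624, 17.1353)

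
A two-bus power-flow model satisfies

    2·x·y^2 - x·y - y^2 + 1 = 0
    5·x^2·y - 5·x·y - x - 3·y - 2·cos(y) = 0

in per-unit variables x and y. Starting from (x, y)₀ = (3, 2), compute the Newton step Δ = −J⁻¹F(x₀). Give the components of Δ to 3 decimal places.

At (3, 2): F = (15.000, 51.83229).
Jacobian J = [[2·y^2 - y, 4·x·y - x - 2·y], [10·x·y - 5·y - 1, 5·x^2 - 5·x + 2·sin(y) - 3]].
At the point, J = [[6.000, 17.000], [49.000, 28.81859]] (det J = -660.08843).
Solving J·Δ = −F gives Δ = (-0.680, -0.642).

(-0.680, -0.642)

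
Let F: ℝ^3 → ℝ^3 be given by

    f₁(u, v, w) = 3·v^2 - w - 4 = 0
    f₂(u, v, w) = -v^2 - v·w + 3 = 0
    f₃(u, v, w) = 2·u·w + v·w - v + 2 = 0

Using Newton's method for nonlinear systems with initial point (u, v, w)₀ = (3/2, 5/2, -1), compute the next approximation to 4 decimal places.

(2.8961, 1.5331, 0.2470)

At (3/2, 5/2, -1): F = (15.7500, -0.7500, -6.0000).
Jacobian J = [[0, 6·v, -1], [0, -2·v - w, -v], [2·w, w - 1, 2·u + v]].
At the point, J = [[0.0000, 15.0000, -1.0000], [0.0000, -4.0000, -2.5000], [-2.0000, -2.0000, 5.5000]] (det J = 83.0000).
Solving J·Δ = −F gives Δ = (1.3961, -0.9669, 1.2470).
Then the next iterate is (u, v, w)₁ = (2.8961, 1.5331, 0.2470).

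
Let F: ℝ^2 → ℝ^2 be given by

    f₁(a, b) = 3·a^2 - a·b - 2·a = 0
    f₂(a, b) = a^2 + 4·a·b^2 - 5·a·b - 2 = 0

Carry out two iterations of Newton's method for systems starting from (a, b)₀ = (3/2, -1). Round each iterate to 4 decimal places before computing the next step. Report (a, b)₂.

At (3/2, -1): F = (5.2500, 13.7500).
Jacobian J = [[6·a - b - 2, -a], [2·a + 4·b^2 - 5·b, 8·a·b - 5·a]].
At the point, J = [[8.0000, -1.5000], [12.0000, -19.5000]] (det J = -138.0000).
Solving J·Δ = −F gives Δ = (-0.5924, 0.3406).
Then the next iterate is (a, b)₁ = (0.9076, -0.6594).
Round to (0.9076, -0.6594) and repeat: F = (1.254485, 3.394623), J = [[4.1050, -0.9076], [6.851433, -9.325772]].
Δ = (-0.2688, 0.1665), so (a, b)₂ = (0.6388, -0.4929).

(0.6388, -0.4929)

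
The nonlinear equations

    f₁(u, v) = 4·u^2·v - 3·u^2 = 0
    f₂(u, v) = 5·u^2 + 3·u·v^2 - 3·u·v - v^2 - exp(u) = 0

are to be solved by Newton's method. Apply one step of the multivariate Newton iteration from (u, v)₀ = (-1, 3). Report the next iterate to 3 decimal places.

At (-1, 3): F = (9.000, -22.36788).
Jacobian J = [[8·u·v - 6·u, 4·u^2], [10·u + 3·v^2 - 3·v - exp(u), 6·u·v - 3·u - 2·v]].
At the point, J = [[-18.000, 4.000], [7.63212, -21.000]] (det J = 347.47152).
Solving J·Δ = −F gives Δ = (0.286, -0.961).
Then the next iterate is (u, v)₁ = (-0.714, 2.039).

(-0.714, 2.039)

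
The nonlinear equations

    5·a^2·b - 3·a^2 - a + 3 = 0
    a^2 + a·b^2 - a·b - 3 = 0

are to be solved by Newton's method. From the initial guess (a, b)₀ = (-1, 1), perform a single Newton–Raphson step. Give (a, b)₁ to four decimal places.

(-1.2667, -0.4667)

At (-1, 1): F = (6.0000, -2.0000).
Jacobian J = [[10·a·b - 6·a - 1, 5·a^2], [2·a + b^2 - b, 2·a·b - a]].
At the point, J = [[-5.0000, 5.0000], [-2.0000, -1.0000]] (det J = 15.0000).
Solving J·Δ = −F gives Δ = (-0.2667, -1.4667).
Then the next iterate is (a, b)₁ = (-1.2667, -0.4667).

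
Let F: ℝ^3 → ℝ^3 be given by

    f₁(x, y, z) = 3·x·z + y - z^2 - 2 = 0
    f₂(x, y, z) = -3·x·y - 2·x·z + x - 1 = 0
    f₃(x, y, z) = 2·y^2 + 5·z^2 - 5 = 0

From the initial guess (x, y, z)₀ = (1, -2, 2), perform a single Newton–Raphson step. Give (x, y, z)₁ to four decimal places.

(1.0264, -0.8476, 1.3110)

At (1, -2, 2): F = (-2.0000, 2.0000, 23.0000).
Jacobian J = [[3·z, 1, 3·x - 2·z], [-3·y - 2·z + 1, -3·x, -2·x], [0, 4·y, 10·z]].
At the point, J = [[6.0000, 1.0000, -1.0000], [3.0000, -3.0000, -2.0000], [0.0000, -8.0000, 20.0000]] (det J = -492.0000).
Solving J·Δ = −F gives Δ = (0.0264, 1.1524, -0.6890).
Then the next iterate is (x, y, z)₁ = (1.0264, -0.8476, 1.3110).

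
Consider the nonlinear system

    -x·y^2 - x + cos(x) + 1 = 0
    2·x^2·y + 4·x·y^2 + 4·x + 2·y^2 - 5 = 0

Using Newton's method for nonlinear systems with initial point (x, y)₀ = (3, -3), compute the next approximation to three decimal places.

At (3, -3): F = (-29.98999, 79.000).
Jacobian J = [[-y^2 - sin(x) - 1, -2·x·y], [4·x·y + 4·y^2 + 4, 2·x^2 + 8·x·y + 4·y]].
At the point, J = [[-10.14112, 18.000], [4.000, -66.000]] (det J = 597.31392).
Solving J·Δ = −F gives Δ = (-0.933, 1.140).
Then the next iterate is (x, y)₁ = (2.067, -1.860).

(2.067, -1.860)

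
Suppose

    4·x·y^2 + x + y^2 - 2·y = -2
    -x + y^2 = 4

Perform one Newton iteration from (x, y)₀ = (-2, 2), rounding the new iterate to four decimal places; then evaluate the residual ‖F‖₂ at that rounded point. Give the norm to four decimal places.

1.5061

At (-2, 2): F = (-32.0000, 2.0000).
Jacobian J = [[4·y^2 + 1, 8·x·y + 2·y - 2], [-1, 2·y]].
At the point, J = [[17.0000, -30.0000], [-1.0000, 4.0000]] (det J = 38.0000).
Solving J·Δ = −F gives Δ = (1.7895, -0.0526).
Then the next iterate is (x, y)₁ = (-0.2105, 1.9474).
Re-evaluating at (-0.2105, 1.9474): F = (-1.506106, 0.002867), so ‖F‖₂ = 1.5061.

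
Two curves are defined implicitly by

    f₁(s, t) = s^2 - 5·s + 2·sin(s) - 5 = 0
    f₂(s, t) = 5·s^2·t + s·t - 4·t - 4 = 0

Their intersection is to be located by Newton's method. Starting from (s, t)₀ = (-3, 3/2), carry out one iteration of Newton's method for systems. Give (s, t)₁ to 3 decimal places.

At (-3, 3/2): F = (18.71776, 53.000).
Jacobian J = [[2·s + 2·cos(s) - 5, 0], [10·s·t + t, 5·s^2 + s - 4]].
At the point, J = [[-12.97998, 0.000], [-43.500, 38.000]] (det J = -493.23943).
Solving J·Δ = −F gives Δ = (1.442, 0.256).
Then the next iterate is (s, t)₁ = (-1.558, 1.756).

(-1.558, 1.756)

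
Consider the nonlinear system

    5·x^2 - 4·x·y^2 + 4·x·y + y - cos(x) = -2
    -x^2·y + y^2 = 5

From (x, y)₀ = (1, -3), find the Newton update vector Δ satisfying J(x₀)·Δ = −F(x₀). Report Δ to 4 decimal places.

(-1.2633, -0.0828)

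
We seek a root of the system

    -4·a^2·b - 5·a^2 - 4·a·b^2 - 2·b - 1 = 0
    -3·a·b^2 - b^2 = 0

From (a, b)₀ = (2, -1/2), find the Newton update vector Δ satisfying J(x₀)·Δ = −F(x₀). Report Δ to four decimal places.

(-1.1726, 0.1244)

At (2, -1/2): F = (-14.0000, -1.7500).
Jacobian J = [[-8·a·b - 10·a - 4·b^2, -4·a^2 - 8·a·b - 2], [-3·b^2, -6·a·b - 2·b]].
At the point, J = [[-13.0000, -10.0000], [-0.7500, 7.0000]] (det J = -98.5000).
Solving J·Δ = −F gives Δ = (-1.1726, 0.1244).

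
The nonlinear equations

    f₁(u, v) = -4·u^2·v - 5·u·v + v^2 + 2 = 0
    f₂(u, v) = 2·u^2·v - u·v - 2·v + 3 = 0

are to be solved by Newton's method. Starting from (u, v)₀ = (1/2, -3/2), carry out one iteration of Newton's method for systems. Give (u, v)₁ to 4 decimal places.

(1.0442, 1.0918)

At (1/2, -3/2): F = (9.5000, 6.0000).
Jacobian J = [[-8·u·v - 5·v, -4·u^2 - 5·u + 2·v], [4·u·v - v, 2·u^2 - u - 2]].
At the point, J = [[13.5000, -6.5000], [-1.5000, -2.0000]] (det J = -36.7500).
Solving J·Δ = −F gives Δ = (0.5442, 2.5918).
Then the next iterate is (u, v)₁ = (1.0442, 1.0918).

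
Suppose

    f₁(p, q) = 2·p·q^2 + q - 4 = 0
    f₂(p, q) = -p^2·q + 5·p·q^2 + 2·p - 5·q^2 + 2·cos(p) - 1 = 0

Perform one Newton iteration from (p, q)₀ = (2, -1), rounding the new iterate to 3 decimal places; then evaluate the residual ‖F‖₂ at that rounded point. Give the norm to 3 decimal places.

At (2, -1): F = (-1.000, 11.16771).
Jacobian J = [[2·q^2, 4·p·q + 1], [-2·p·q + 5·q^2 - 2·sin(p) + 2, -p^2 + 10·p·q - 10·q]].
At the point, J = [[2.000, -7.000], [9.18141, -14.000]] (det J = 36.26984).
Solving J·Δ = −F gives Δ = (-2.541, -0.869).
Then the next iterate is (p, q)₁ = (-0.541, -1.869).
Re-evaluating at (-0.541, -1.869): F = (-9.64860, -26.73540), so ‖F‖₂ = 28.423.

28.423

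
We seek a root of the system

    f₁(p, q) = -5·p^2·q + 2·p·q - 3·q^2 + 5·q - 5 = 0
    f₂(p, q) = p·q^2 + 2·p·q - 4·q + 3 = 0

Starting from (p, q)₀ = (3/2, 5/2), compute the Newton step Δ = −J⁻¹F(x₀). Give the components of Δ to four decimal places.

At (3/2, 5/2): F = (-31.8750, 9.8750).
Jacobian J = [[-10·p·q + 2·q, -5·p^2 + 2·p - 6·q + 5], [q^2 + 2·q, 2·p·q + 2·p - 4]].
At the point, J = [[-32.5000, -18.2500], [11.2500, 6.5000]] (det J = -5.9375).
Solving J·Δ = −F gives Δ = (-4.5421, 6.3421).

(-4.5421, 6.3421)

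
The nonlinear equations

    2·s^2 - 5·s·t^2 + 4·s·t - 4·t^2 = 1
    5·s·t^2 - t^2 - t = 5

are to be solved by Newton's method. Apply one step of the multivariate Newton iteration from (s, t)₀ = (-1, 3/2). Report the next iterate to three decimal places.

At (-1, 3/2): F = (-2.750, -20.000).
Jacobian J = [[4·s - 5·t^2 + 4·t, -10·s·t + 4·s - 8·t], [5·t^2, 10·s·t - 2·t - 1]].
At the point, J = [[-9.250, -1.000], [11.250, -19.000]] (det J = 187.000).
Solving J·Δ = −F gives Δ = (-0.172, -1.155).
Then the next iterate is (s, t)₁ = (-1.172, 0.345).

(-1.172, 0.345)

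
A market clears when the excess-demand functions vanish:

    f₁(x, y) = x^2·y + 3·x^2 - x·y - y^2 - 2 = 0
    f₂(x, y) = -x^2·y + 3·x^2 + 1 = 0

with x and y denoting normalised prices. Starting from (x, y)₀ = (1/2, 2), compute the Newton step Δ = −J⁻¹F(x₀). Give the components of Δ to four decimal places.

(-1.9286, -2.7143)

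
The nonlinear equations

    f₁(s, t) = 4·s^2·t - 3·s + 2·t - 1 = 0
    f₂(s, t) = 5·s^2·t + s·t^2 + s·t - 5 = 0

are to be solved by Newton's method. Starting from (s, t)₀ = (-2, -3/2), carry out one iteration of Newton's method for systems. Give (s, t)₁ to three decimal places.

(0.606, -3.318)

At (-2, -3/2): F = (-22.000, -36.500).
Jacobian J = [[8·s·t - 3, 4·s^2 + 2], [10·s·t + t^2 + t, 5·s^2 + 2·s·t + s]].
At the point, J = [[21.000, 18.000], [30.750, 24.000]] (det J = -49.500).
Solving J·Δ = −F gives Δ = (2.606, -1.818).
Then the next iterate is (s, t)₁ = (0.606, -3.318).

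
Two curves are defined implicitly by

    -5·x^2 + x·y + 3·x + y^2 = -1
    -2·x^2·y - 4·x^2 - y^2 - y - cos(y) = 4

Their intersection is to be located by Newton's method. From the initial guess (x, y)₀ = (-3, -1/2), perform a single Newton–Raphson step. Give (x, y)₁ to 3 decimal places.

(-1.448, -0.699)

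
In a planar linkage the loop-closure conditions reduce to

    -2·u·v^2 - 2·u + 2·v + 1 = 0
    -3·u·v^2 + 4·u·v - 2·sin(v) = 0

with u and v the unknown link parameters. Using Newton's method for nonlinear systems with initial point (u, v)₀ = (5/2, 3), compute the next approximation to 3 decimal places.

(0.994, 2.540)

At (5/2, 3): F = (-43.000, -37.78224).
Jacobian J = [[-2·v^2 - 2, -4·u·v + 2], [-3·v^2 + 4·v, -6·u·v + 4·u - 2·cos(v)]].
At the point, J = [[-20.000, -28.000], [-15.000, -33.02002]] (det J = 240.40030).
Solving J·Δ = −F gives Δ = (-1.506, -0.460).
Then the next iterate is (u, v)₁ = (0.994, 2.540).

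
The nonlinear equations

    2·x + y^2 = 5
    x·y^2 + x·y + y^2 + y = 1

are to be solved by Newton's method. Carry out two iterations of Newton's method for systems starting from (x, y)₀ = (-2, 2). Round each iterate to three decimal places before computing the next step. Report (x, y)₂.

(-0.945, 2.630)

At (-2, 2): F = (-5.000, -7.000).
Jacobian J = [[2, 2·y], [y^2 + y, 2·x·y + x + 2·y + 1]].
At the point, J = [[2.000, 4.000], [6.000, -5.000]] (det J = -34.000).
Solving J·Δ = −F gives Δ = (1.559, 0.471).
Then the next iterate is (x, y)₁ = (-0.441, 2.471).
Round to (-0.441, 2.471) and repeat: F = (0.22384, 3.79445), J = [[2.000, 4.942], [8.57684, 3.32158]].
Δ = (-0.504, 0.159), so (x, y)₂ = (-0.945, 2.630).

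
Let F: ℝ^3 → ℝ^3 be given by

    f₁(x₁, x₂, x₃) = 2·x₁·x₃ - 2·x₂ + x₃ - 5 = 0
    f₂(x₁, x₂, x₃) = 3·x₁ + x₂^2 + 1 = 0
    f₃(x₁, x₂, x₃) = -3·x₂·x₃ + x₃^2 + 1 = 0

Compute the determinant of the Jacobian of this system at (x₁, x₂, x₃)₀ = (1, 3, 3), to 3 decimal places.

-207.000

J = [[2·x₃, -2, 2·x₁ + 1], [3, 2·x₂, 0], [0, -3·x₃, -3·x₂ + 2·x₃]].
At the point, J = [[6.000, -2.000, 3.000], [3.000, 6.000, 0.000], [0.000, -9.000, -3.000]].
det J = -207.000.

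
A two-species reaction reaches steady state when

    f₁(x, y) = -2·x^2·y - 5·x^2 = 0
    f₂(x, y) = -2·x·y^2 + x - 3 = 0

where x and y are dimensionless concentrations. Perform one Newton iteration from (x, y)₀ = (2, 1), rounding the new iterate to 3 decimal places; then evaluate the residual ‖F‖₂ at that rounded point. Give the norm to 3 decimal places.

8.211

At (2, 1): F = (-28.000, -5.000).
Jacobian J = [[-4·x·y - 10·x, -2·x^2], [-2·y^2 + 1, -4·x·y]].
At the point, J = [[-28.000, -8.000], [-1.000, -8.000]] (det J = 216.000).
Solving J·Δ = −F gives Δ = (-0.852, -0.519).
Then the next iterate is (x, y)₁ = (1.148, 0.481).
Re-evaluating at (1.148, 0.481): F = (-7.85734, -2.38320), so ‖F‖₂ = 8.211.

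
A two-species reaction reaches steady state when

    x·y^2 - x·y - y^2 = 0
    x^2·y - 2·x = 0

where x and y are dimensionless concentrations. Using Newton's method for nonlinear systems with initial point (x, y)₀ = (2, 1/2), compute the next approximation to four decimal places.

(-3.0000, 1.0000)

At (2, 1/2): F = (-0.7500, -2.0000).
Jacobian J = [[y^2 - y, 2·x·y - x - 2·y], [2·x·y - 2, x^2]].
At the point, J = [[-0.2500, -1.0000], [0.0000, 4.0000]] (det J = -1.0000).
Solving J·Δ = −F gives Δ = (-5.0000, 0.5000).
Then the next iterate is (x, y)₁ = (-3.0000, 1.0000).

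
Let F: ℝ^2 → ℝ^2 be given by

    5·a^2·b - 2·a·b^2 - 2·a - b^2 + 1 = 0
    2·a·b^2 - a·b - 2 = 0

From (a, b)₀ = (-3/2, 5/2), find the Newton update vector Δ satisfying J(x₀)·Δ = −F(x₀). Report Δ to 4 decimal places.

At (-3/2, 5/2): F = (44.6250, -17.0000).
Jacobian J = [[10·a·b - 2·b^2 - 2, 5·a^2 - 4·a·b - 2·b], [2·b^2 - b, 4·a·b - a]].
At the point, J = [[-52.0000, 21.2500], [10.0000, -13.5000]] (det J = 489.5000).
Solving J·Δ = −F gives Δ = (0.4927, -0.8943).

(0.4927, -0.8943)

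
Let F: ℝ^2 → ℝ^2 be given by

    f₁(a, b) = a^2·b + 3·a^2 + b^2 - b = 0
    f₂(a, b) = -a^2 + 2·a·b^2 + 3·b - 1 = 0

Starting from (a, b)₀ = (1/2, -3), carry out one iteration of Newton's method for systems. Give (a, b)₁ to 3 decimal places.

(0.887, -1.222)

At (1/2, -3): F = (12.000, -1.250).
Jacobian J = [[2·a·b + 6·a, a^2 + 2·b - 1], [-2·a + 2·b^2, 4·a·b + 3]].
At the point, J = [[0.000, -6.750], [17.000, -3.000]] (det J = 114.750).
Solving J·Δ = −F gives Δ = (0.387, 1.778).
Then the next iterate is (a, b)₁ = (0.887, -1.222).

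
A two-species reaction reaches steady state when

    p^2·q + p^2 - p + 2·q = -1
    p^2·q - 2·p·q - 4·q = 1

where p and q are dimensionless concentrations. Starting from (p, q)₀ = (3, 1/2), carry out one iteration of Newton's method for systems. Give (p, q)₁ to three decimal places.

At (3, 1/2): F = (12.500, -1.500).
Jacobian J = [[2·p·q + 2·p - 1, p^2 + 2], [2·p·q - 2·q, p^2 - 2·p - 4]].
At the point, J = [[8.000, 11.000], [2.000, -1.000]] (det J = -30.000).
Solving J·Δ = −F gives Δ = (0.133, -1.233).
Then the next iterate is (p, q)₁ = (3.133, -0.733).

(3.133, -0.733)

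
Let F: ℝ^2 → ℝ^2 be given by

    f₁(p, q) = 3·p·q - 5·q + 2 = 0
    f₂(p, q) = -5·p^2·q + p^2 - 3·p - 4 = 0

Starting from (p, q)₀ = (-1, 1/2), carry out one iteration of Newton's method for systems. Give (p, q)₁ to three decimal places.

(-2.333, 0.000)

At (-1, 1/2): F = (-2.000, -2.500).
Jacobian J = [[3·q, 3·p - 5], [-10·p·q + 2·p - 3, -5·p^2]].
At the point, J = [[1.500, -8.000], [0.000, -5.000]] (det J = -7.500).
Solving J·Δ = −F gives Δ = (-1.333, -0.500).
Then the next iterate is (p, q)₁ = (-2.333, 0.000).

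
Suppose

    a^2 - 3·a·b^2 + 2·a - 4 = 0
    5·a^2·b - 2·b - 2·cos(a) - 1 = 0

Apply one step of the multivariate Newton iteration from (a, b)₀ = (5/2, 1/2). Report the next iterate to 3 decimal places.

(1.549, 0.425)

At (5/2, 1/2): F = (5.375, 15.22729).
Jacobian J = [[2·a - 3·b^2 + 2, -6·a·b], [10·a·b + 2·sin(a), 5·a^2 - 2]].
At the point, J = [[6.250, -7.500], [13.69694, 29.250]] (det J = 285.53958).
Solving J·Δ = −F gives Δ = (-0.951, -0.075).
Then the next iterate is (a, b)₁ = (1.549, 0.425).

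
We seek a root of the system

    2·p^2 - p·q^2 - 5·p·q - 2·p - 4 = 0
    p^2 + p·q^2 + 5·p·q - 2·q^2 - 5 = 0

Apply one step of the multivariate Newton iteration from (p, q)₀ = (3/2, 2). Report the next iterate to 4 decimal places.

At (3/2, 2): F = (-23.5000, 10.2500).
Jacobian J = [[4·p - q^2 - 5·q - 2, -2·p·q - 5·p], [2·p + q^2 + 5·q, 2·p·q + 5·p - 4·q]].
At the point, J = [[-10.0000, -13.5000], [17.0000, 5.5000]] (det J = 174.5000).
Solving J·Δ = −F gives Δ = (-0.0523, -1.7020).
Then the next iterate is (p, q)₁ = (1.4477, 0.2980).

(1.4477, 0.2980)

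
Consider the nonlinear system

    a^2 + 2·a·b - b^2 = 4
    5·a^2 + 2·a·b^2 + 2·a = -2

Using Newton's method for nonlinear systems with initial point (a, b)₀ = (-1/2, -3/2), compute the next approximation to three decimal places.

(-1.400, -1.050)

At (-1/2, -3/2): F = (-4.500, 0.000).
Jacobian J = [[2·a + 2·b, 2·a - 2·b], [10·a + 2·b^2 + 2, 4·a·b]].
At the point, J = [[-4.000, 2.000], [1.500, 3.000]] (det J = -15.000).
Solving J·Δ = −F gives Δ = (-0.900, 0.450).
Then the next iterate is (a, b)₁ = (-1.400, -1.050).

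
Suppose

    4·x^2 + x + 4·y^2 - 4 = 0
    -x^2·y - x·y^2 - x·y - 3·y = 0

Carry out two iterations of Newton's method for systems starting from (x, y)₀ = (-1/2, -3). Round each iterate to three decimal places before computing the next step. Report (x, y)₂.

At (-1/2, -3): F = (32.500, 12.750).
Jacobian J = [[8·x + 1, 8·y], [-2·x·y - y^2 - y, -x^2 - 2·x·y - x - 3]].
At the point, J = [[-3.000, -24.000], [-9.000, -5.750]] (det J = -198.750).
Solving J·Δ = −F gives Δ = (0.599, 1.279).
Then the next iterate is (x, y)₁ = (0.099, -1.721).
Round to (0.099, -1.721) and repeat: F = (7.98557, 5.05702), J = [[1.792, -13.768], [-0.90008, -2.76804]].
Δ = (2.739, 0.936), so (x, y)₂ = (2.838, -0.785).

(2.838, -0.785)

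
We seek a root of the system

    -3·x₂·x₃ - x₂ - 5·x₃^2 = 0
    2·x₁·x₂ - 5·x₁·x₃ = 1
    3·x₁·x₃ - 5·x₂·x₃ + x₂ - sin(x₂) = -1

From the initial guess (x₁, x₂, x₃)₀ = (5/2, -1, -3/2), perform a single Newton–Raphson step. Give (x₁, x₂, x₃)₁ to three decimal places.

(1.391, -0.516, -0.775)

At (5/2, -1, -3/2): F = (-14.750, 12.750, -17.90853).
Jacobian J = [[0, -3·x₃ - 1, -3·x₂ - 10·x₃], [2·x₂ - 5·x₃, 2·x₁, -5·x₁], [3·x₃, -5·x₃ - cos(x₂) + 1, 3·x₁ - 5·x₂]].
At the point, J = [[0.000, 3.500, 18.000], [5.500, 5.000, -12.500], [-4.500, 7.95970, 12.500]] (det J = 1149.26007).
Solving J·Δ = −F gives Δ = (-1.109, 0.484, 0.725).
Then the next iterate is (x₁, x₂, x₃)₁ = (1.391, -0.516, -0.775).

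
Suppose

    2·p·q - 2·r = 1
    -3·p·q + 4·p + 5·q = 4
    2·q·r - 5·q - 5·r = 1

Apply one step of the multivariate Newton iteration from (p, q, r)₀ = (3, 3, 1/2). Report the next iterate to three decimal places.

(4.529, 0.088, 4.353)

At (3, 3, 1/2): F = (16.000, -4.000, -15.500).
Jacobian J = [[2·q, 2·p, -2], [-3·q + 4, -3·p + 5, 0], [0, 2·r - 5, 2·q - 5]].
At the point, J = [[6.000, 6.000, -2.000], [-5.000, -4.000, 0.000], [0.000, -4.000, 1.000]] (det J = -34.000).
Solving J·Δ = −F gives Δ = (1.529, -2.912, 3.853).
Then the next iterate is (p, q, r)₁ = (4.529, 0.088, 4.353).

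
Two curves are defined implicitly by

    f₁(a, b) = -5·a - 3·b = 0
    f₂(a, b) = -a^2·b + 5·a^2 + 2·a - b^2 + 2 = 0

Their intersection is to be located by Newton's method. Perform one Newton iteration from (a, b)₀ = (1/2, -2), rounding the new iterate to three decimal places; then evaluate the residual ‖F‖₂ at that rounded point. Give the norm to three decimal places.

At (1/2, -2): F = (3.500, 0.750).
Jacobian J = [[-5, -3], [-2·a·b + 10·a + 2, -a^2 - 2·b]].
At the point, J = [[-5.000, -3.000], [9.000, 3.750]] (det J = 8.250).
Solving J·Δ = −F gives Δ = (-1.864, 4.273).
Then the next iterate is (a, b)₁ = (-1.364, 2.273).
Re-evaluating at (-1.364, 2.273): F = (0.001, -0.82096), so ‖F‖₂ = 0.821.

0.821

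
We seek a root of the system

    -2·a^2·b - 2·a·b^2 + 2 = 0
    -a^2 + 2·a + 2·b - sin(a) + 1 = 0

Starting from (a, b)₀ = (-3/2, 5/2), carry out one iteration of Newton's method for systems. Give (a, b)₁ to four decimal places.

(-1.4861, 1.5919)

At (-3/2, 5/2): F = (9.5000, 1.747495).
Jacobian J = [[-4·a·b - 2·b^2, -2·a^2 - 4·a·b], [-2·a - cos(a) + 2, 2]].
At the point, J = [[2.5000, 10.5000], [4.929263, 2.0000]] (det J = -46.757259).
Solving J·Δ = −F gives Δ = (0.0139, -0.9081).
Then the next iterate is (a, b)₁ = (-1.4861, 1.5919).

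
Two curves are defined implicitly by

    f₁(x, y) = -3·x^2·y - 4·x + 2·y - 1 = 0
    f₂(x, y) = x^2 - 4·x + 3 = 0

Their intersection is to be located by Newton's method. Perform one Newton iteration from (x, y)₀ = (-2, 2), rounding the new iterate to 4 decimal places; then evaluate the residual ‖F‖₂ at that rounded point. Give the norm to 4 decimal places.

8.9140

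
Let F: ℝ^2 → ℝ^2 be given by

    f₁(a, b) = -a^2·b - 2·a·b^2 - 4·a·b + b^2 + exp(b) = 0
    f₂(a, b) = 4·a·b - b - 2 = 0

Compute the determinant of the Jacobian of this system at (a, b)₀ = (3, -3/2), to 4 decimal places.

80.8388

J = [[-2·a·b - 2·b^2 - 4·b, -a^2 - 4·a·b - 4·a + 2·b + exp(b)], [4·b, 4·a - 1]].
At the point, J = [[10.5000, -5.776870], [-6.0000, 11.0000]].
det J = 80.8388.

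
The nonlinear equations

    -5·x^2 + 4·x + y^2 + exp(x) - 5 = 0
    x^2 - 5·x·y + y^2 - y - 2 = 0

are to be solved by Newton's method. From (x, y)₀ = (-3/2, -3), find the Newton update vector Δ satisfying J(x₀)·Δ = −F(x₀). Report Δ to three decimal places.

At (-3/2, -3): F = (-13.02687, -10.250).
Jacobian J = [[-10·x + exp(x) + 4, 2·y], [2·x - 5·y, -5·x + 2·y - 1]].
At the point, J = [[19.22313, -6.000], [12.000, 0.500]] (det J = 81.61157).
Solving J·Δ = −F gives Δ = (0.833, 0.499).

(0.833, 0.499)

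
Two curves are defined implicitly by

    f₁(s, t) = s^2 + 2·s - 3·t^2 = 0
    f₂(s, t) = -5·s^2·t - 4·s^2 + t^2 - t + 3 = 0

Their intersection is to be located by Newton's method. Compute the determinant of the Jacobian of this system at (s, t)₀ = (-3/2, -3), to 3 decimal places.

612.250

J = [[2·s + 2, -6·t], [-10·s·t - 8·s, -5·s^2 + 2·t - 1]].
At the point, J = [[-1.000, 18.000], [-33.000, -18.250]].
det J = 612.250.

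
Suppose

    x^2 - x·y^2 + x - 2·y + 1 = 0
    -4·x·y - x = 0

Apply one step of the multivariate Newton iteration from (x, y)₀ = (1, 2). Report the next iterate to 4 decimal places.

At (1, 2): F = (-5.0000, -9.0000).
Jacobian J = [[2·x - y^2 + 1, -2·x·y - 2], [-4·y - 1, -4·x]].
At the point, J = [[-1.0000, -6.0000], [-9.0000, -4.0000]] (det J = -50.0000).
Solving J·Δ = −F gives Δ = (-0.6800, -0.7200).
Then the next iterate is (x, y)₁ = (0.3200, 1.2800).

(0.3200, 1.2800)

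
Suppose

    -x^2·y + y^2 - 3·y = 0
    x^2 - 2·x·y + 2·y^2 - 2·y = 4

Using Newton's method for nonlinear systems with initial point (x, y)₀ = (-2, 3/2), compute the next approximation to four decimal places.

At (-2, 3/2): F = (-8.2500, 7.5000).
Jacobian J = [[-2·x·y, -x^2 + 2·y - 3], [2·x - 2·y, -2·x + 4·y - 2]].
At the point, J = [[6.0000, -4.0000], [-7.0000, 8.0000]] (det J = 20.0000).
Solving J·Δ = −F gives Δ = (1.8000, 0.6375).
Then the next iterate is (x, y)₁ = (-0.2000, 2.1375).

(-0.2000, 2.1375)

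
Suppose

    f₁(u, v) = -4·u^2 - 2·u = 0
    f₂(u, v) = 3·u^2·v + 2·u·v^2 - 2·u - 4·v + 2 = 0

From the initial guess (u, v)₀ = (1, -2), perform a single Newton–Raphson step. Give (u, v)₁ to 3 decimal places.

(0.400, -0.489)

At (1, -2): F = (-6.000, 10.000).
Jacobian J = [[-8·u - 2, 0], [6·u·v + 2·v^2 - 2, 3·u^2 + 4·u·v - 4]].
At the point, J = [[-10.000, 0.000], [-6.000, -9.000]] (det J = 90.000).
Solving J·Δ = −F gives Δ = (-0.600, 1.511).
Then the next iterate is (u, v)₁ = (0.400, -0.489).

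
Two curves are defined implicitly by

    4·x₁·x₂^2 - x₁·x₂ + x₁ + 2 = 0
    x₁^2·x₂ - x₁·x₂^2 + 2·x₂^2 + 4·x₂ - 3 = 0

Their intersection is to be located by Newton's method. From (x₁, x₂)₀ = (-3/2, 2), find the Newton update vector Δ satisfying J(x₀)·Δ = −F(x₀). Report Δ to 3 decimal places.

At (-3/2, 2): F = (-20.500, 23.500).
Jacobian J = [[4·x₂^2 - x₂ + 1, 8·x₁·x₂ - x₁], [2·x₁·x₂ - x₂^2, x₁^2 - 2·x₁·x₂ + 4·x₂ + 4]].
At the point, J = [[15.000, -22.500], [-10.000, 20.250]] (det J = 78.750).
Solving J·Δ = −F gives Δ = (-1.443, -1.873).

(-1.443, -1.873)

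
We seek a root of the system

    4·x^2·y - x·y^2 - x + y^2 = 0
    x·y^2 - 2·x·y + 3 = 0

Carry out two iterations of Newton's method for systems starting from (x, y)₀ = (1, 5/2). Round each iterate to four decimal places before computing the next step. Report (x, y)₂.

(2.1756, -1.9420)

At (1, 5/2): F = (9.0000, 4.2500).
Jacobian J = [[8·x·y - y^2 - 1, 4·x^2 - 2·x·y + 2·y], [y^2 - 2·y, 2·x·y - 2·x]].
At the point, J = [[12.7500, 4.0000], [1.2500, 3.0000]] (det J = 33.2500).
Solving J·Δ = −F gives Δ = (-0.3008, -1.2914).
Then the next iterate is (x, y)₁ = (0.6992, 1.2086).
Round to (0.6992, 1.2086) and repeat: F = (2.103627, 2.331225), J = [[4.299711, 2.682616], [-0.956486, 0.291706]].
Δ = (1.4764, -3.1506), so (x, y)₂ = (2.1756, -1.9420).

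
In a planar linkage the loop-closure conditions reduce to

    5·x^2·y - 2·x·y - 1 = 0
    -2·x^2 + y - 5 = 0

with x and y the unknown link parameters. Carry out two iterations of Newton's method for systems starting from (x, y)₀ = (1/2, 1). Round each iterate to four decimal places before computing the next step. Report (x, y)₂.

(0.4985, 5.4746)

At (1/2, 1): F = (-0.7500, -4.5000).
Jacobian J = [[10·x·y - 2·y, 5·x^2 - 2·x], [-4·x, 1]].
At the point, J = [[3.0000, 0.2500], [-2.0000, 1.0000]] (det J = 3.5000).
Solving J·Δ = −F gives Δ = (-0.1071, 4.2857).
Then the next iterate is (x, y)₁ = (0.3929, 5.2857).
Round to (0.3929, 5.2857) and repeat: F = (-1.073725, -0.023041), J = [[10.196115, -0.013948], [-1.5716, 1.0000]].
Δ = (0.1056, 0.1889), so (x, y)₂ = (0.4985, 5.4746).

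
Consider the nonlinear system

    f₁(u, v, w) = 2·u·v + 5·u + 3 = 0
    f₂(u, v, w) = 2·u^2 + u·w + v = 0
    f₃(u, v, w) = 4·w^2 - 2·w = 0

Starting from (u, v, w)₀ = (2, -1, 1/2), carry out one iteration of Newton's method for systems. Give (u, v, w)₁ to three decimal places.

(1.258, -2.694, 0.500)

At (2, -1, 1/2): F = (9.000, 8.000, 0.000).
Jacobian J = [[2·v + 5, 2·u, 0], [4·u + w, 1, u], [0, 0, 8·w - 2]].
At the point, J = [[3.000, 4.000, 0.000], [8.500, 1.000, 2.000], [0.000, 0.000, 2.000]] (det J = -62.000).
Solving J·Δ = −F gives Δ = (-0.742, -1.694, 0.000).
Then the next iterate is (u, v, w)₁ = (1.258, -2.694, 0.500).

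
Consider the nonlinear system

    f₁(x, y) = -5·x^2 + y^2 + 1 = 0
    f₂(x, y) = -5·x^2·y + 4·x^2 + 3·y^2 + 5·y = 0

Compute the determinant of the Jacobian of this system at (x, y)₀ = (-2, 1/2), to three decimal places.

J = [[-10·x, 2·y], [-10·x·y + 8·x, -5·x^2 + 6·y + 5]].
At the point, J = [[20.000, 1.000], [-6.000, -12.000]].
det J = -234.000.

-234.000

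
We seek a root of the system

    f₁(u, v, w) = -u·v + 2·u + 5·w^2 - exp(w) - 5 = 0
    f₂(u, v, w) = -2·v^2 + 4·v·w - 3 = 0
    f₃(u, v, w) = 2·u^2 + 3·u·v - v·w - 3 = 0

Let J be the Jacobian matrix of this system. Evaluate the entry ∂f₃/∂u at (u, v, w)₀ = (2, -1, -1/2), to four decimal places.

∂f₃/∂u = 4·u + 3·v.
At (2, -1, -1/2) this is 5.0000.

5.0000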